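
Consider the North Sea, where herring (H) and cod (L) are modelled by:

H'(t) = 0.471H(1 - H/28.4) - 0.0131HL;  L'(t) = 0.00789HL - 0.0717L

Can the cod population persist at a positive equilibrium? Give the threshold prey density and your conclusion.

The predator equation gives dL/dt > 0 only when H > 0.0717/0.00789 = 9.09.
Without the predator, H → K = 28.4. Since 28.4 > 9.09, the predator can invade and persist.

Threshold H = 9.09; K > 9.09, so yes, the predator persists.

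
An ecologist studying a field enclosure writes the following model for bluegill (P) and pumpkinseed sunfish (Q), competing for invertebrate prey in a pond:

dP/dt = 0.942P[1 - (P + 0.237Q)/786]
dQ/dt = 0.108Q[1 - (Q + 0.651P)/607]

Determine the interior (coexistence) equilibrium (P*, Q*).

P* ≈ 759, Q* ≈ 113

Setting both brackets to zero gives the nullclines P + 0.237Q = 786 and 0.651P + Q = 607.
Substituting Q = 607 - 0.651P into the first: P(1 - 0.237·0.651) = 786 - 0.237·607.
So P* = 642/0.846 = 759, and then Q* = 607 - 0.651·759 = 113.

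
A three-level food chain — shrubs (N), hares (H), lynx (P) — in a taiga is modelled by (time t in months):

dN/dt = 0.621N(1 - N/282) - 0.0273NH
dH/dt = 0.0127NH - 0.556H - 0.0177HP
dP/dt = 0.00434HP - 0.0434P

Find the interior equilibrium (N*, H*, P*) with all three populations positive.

From dP/dt = 0: 0.00434H* = 0.0434, so H* = 10.
From dN/dt = 0: 0.621(1 - N*/282) = 0.0273·10, giving N* = 282·(1 - 0.44) = 158.
From dH/dt = 0: 0.0127·158 - 0.556 = 0.0177P*, so P* = 1.45/0.0177 = 82.

N* ≈ 158, H* ≈ 10, P* ≈ 82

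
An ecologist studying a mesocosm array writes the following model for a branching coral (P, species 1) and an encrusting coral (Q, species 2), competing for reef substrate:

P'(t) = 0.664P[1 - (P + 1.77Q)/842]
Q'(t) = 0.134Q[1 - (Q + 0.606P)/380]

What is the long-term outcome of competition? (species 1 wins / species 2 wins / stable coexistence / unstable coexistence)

species 1 excludes species 2

Compare the nullcline intercepts: K1/α12 = 842/1.77 = 476 > K2 = 380; K2/α21 = 380/0.606 = 627 < K1 = 842.
Since the inequalities point opposite ways, species 1 can invade but species 2 cannot.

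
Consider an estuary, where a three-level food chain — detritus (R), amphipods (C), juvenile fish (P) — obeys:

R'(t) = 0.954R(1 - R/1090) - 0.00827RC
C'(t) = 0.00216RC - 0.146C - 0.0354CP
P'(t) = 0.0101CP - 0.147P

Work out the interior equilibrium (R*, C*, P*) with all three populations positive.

R* ≈ 952, C* ≈ 14.6, P* ≈ 54

From dP/dt = 0: 0.0101C* = 0.147, so C* = 14.6.
From dR/dt = 0: 0.954(1 - R*/1090) = 0.00827·14.6, giving R* = 1090·(1 - 0.126) = 952.
From dC/dt = 0: 0.00216·952 - 0.146 = 0.0354P*, so P* = 1.91/0.0354 = 54.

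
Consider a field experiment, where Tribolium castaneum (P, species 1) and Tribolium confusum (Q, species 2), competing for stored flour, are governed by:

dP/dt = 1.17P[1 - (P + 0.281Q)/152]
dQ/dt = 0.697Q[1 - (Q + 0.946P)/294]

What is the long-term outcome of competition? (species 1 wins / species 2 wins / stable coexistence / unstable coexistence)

Compare the nullcline intercepts: K1/α12 = 152/0.281 = 541 > K2 = 294; K2/α21 = 294/0.946 = 311 > K1 = 152.
Since both inequalities hold, each species can invade when rare, so the interior equilibrium is stable.

stable coexistence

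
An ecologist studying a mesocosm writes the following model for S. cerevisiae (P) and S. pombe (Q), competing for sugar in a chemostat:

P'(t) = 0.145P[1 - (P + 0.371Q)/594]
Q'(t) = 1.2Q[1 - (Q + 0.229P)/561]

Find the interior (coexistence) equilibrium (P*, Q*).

Setting both brackets to zero gives the nullclines P + 0.371Q = 594 and 0.229P + Q = 561.
Substituting Q = 561 - 0.229P into the first: P(1 - 0.371·0.229) = 594 - 0.371·561.
So P* = 386/0.915 = 422, and then Q* = 561 - 0.229·422 = 464.

P* ≈ 422, Q* ≈ 464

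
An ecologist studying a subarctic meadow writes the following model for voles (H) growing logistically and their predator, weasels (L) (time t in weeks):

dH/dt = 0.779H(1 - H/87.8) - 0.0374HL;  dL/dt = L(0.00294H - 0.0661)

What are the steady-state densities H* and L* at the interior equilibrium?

H* ≈ 22.5, L* ≈ 15.5

From dL/dt = 0 with L > 0: 0.00294H* = 0.0661, so H* = 22.5.
Substitute into dH/dt = 0: 0.779(1 - 22.5/87.8) = 0.0374L*.
The bracket is 0.744, giving L* = 0.58/0.0374 = 15.5.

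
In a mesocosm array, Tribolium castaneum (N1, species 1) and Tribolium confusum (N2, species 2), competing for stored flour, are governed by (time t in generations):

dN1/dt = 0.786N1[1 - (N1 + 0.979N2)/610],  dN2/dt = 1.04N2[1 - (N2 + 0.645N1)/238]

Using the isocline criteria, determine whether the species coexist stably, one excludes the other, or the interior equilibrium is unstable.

species 1 excludes species 2

Compare the nullcline intercepts: K1/α12 = 610/0.979 = 623 > K2 = 238; K2/α21 = 238/0.645 = 369 < K1 = 610.
Since the inequalities point opposite ways, species 1 can invade but species 2 cannot.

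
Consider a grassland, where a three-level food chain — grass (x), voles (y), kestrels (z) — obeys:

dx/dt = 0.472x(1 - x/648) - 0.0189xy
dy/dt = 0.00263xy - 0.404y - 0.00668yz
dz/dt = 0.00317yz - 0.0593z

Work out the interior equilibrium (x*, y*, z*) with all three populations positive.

x* ≈ 163, y* ≈ 18.7, z* ≈ 3.54

From dz/dt = 0: 0.00317y* = 0.0593, so y* = 18.7.
From dx/dt = 0: 0.472(1 - x*/648) = 0.0189·18.7, giving x* = 648·(1 - 0.749) = 163.
From dy/dt = 0: 0.00263·163 - 0.404 = 0.00668z*, so z* = 0.0237/0.00668 = 3.54.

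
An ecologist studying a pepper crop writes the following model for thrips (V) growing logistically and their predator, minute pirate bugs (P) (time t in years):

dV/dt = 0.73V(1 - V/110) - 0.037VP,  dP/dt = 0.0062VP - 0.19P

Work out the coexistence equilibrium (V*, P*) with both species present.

From dP/dt = 0 with P > 0: 0.0062V* = 0.19, so V* = 30.6.
Substitute into dV/dt = 0: 0.73(1 - 30.6/110) = 0.037P*.
The bracket is 0.721, giving P* = 0.527/0.037 = 14.2.

V* ≈ 30.6, P* ≈ 14.2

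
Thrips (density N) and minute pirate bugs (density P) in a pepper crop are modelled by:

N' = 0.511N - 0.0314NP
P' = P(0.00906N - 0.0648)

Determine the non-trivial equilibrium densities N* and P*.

N* ≈ 7.15, P* ≈ 16.3

Set dP/dt = 0 with P > 0: 0.00906N - 0.0648 = 0, so N* = 0.0648/0.00906 = 7.15.
Set dN/dt = 0 with N > 0: 0.511 - 0.0314P = 0, so P* = 0.511/0.0314 = 16.3.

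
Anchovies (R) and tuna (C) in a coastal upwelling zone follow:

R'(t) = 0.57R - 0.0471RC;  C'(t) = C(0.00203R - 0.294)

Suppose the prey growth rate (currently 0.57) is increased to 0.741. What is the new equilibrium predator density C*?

C* ≈ 15.7

At the interior fixed point, setting dR/dt = 0 with R > 0 fixes C* = (prey growth rate)/(RC coefficient) — independent of the other coefficients.
With the change, C* = 0.741/0.0471 = 15.7; it rises from 12.1.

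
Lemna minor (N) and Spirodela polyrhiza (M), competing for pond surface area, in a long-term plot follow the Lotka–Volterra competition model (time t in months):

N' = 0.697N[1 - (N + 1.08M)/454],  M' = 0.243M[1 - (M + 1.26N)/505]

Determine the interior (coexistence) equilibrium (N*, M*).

N* ≈ 253, M* ≈ 186

Setting both brackets to zero gives the nullclines N + 1.08M = 454 and 1.26N + M = 505.
Substituting M = 505 - 1.26N into the first: N(1 - 1.08·1.26) = 454 - 1.08·505.
So N* = -91.4/-0.361 = 253, and then M* = 505 - 1.26·253 = 186.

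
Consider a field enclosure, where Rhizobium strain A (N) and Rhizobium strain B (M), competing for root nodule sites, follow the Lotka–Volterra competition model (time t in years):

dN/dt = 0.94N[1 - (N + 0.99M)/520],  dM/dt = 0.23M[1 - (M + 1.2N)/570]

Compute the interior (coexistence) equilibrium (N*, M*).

Setting both brackets to zero gives the nullclines N + 0.99M = 520 and 1.2N + M = 570.
Substituting M = 570 - 1.2N into the first: N(1 - 0.99·1.2) = 520 - 0.99·570.
So N* = -44.3/-0.188 = 236, and then M* = 570 - 1.2·236 = 287.

N* ≈ 236, M* ≈ 287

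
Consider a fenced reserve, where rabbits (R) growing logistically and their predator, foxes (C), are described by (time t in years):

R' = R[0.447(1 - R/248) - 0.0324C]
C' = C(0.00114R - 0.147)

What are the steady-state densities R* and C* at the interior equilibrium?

R* ≈ 129, C* ≈ 6.62

From dC/dt = 0 with C > 0: 0.00114R* = 0.147, so R* = 129.
Substitute into dR/dt = 0: 0.447(1 - 129/248) = 0.0324C*.
The bracket is 0.48, giving C* = 0.215/0.0324 = 6.62.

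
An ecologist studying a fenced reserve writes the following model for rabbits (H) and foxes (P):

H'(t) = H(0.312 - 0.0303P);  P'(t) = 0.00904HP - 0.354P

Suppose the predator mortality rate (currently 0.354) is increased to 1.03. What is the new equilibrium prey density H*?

At the interior fixed point, setting dP/dt = 0 with P > 0 fixes H* = (predator death rate)/(HP coefficient) — independent of the other coefficients.
With the change, H* = 1.03/0.00904 = 114; it rises from 39.2.

H* ≈ 114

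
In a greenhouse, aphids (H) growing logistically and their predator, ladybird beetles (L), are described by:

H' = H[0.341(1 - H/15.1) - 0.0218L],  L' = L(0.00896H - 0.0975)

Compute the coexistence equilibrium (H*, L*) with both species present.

From dL/dt = 0 with L > 0: 0.00896H* = 0.0975, so H* = 10.9.
Substitute into dH/dt = 0: 0.341(1 - 10.9/15.1) = 0.0218L*.
The bracket is 0.279, giving L* = 0.0953/0.0218 = 4.37.

H* ≈ 10.9, L* ≈ 4.37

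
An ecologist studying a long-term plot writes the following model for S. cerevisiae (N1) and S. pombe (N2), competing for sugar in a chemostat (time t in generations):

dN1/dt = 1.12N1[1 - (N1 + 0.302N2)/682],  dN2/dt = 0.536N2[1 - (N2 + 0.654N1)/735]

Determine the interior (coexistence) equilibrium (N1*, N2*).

N1* ≈ 573, N2* ≈ 360

Setting both brackets to zero gives the nullclines N1 + 0.302N2 = 682 and 0.654N1 + N2 = 735.
Substituting N2 = 735 - 0.654N1 into the first: N1(1 - 0.302·0.654) = 682 - 0.302·735.
So N1* = 460/0.802 = 573, and then N2* = 735 - 0.654·573 = 360.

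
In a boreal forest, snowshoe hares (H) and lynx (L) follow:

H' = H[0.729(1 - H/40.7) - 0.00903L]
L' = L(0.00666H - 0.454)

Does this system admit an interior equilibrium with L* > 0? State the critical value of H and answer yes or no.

Threshold H = 68.2; K < 68.2, so no, the predator goes extinct.

The predator equation gives dL/dt > 0 only when H > 0.454/0.00666 = 68.2.
Without the predator, H → K = 40.7. Since 40.7 < 68.2, the predator cannot invade.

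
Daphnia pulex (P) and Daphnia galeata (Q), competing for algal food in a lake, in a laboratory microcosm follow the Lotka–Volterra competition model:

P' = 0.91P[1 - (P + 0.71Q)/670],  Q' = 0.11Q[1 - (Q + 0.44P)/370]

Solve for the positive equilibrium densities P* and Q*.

P* ≈ 592, Q* ≈ 109

Setting both brackets to zero gives the nullclines P + 0.71Q = 670 and 0.44P + Q = 370.
Substituting Q = 370 - 0.44P into the first: P(1 - 0.71·0.44) = 670 - 0.71·370.
So P* = 407/0.688 = 592, and then Q* = 370 - 0.44·592 = 109.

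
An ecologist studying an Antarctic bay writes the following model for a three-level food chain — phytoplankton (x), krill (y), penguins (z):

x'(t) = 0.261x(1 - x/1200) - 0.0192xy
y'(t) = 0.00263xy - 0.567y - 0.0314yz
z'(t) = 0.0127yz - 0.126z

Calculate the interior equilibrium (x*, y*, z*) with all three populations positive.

x* ≈ 324, y* ≈ 9.92, z* ≈ 9.1

From dz/dt = 0: 0.0127y* = 0.126, so y* = 9.92.
From dx/dt = 0: 0.261(1 - x*/1200) = 0.0192·9.92, giving x* = 1200·(1 - 0.73) = 324.
From dy/dt = 0: 0.00263·324 - 0.567 = 0.0314z*, so z* = 0.286/0.0314 = 9.1.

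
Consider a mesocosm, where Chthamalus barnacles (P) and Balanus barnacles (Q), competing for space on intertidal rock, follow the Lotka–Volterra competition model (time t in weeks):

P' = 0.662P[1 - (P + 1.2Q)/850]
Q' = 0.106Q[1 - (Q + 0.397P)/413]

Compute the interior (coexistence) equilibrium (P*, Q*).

P* ≈ 677, Q* ≈ 144

Setting both brackets to zero gives the nullclines P + 1.2Q = 850 and 0.397P + Q = 413.
Substituting Q = 413 - 0.397P into the first: P(1 - 1.2·0.397) = 850 - 1.2·413.
So P* = 354/0.524 = 677, and then Q* = 413 - 0.397·677 = 144.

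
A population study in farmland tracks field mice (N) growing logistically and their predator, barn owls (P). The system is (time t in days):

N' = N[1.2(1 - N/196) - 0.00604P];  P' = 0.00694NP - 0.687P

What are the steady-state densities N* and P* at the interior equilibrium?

N* ≈ 99, P* ≈ 98.3

From dP/dt = 0 with P > 0: 0.00694N* = 0.687, so N* = 99.
Substitute into dN/dt = 0: 1.2(1 - 99/196) = 0.00604P*.
The bracket is 0.495, giving P* = 0.594/0.00604 = 98.3.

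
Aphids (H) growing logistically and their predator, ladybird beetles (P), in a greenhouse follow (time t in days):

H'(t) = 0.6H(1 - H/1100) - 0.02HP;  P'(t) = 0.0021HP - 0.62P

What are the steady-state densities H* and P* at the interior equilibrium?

H* ≈ 295, P* ≈ 21.9

From dP/dt = 0 with P > 0: 0.0021H* = 0.62, so H* = 295.
Substitute into dH/dt = 0: 0.6(1 - 295/1100) = 0.02P*.
The bracket is 0.732, giving P* = 0.439/0.02 = 21.9.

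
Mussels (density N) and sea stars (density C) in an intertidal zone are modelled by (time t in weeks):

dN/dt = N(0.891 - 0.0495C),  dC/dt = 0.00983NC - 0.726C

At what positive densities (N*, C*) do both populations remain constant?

N* ≈ 73.9, C* ≈ 18

Set dC/dt = 0 with C > 0: 0.00983N - 0.726 = 0, so N* = 0.726/0.00983 = 73.9.
Set dN/dt = 0 with N > 0: 0.891 - 0.0495C = 0, so C* = 0.891/0.0495 = 18.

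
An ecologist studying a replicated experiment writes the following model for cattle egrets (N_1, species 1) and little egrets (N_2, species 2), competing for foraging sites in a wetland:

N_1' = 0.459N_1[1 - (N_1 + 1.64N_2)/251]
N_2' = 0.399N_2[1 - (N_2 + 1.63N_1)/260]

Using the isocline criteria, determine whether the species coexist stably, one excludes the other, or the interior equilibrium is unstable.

unstable coexistence (outcome depends on initial conditions)

Compare the nullcline intercepts: K1/α12 = 251/1.64 = 153 < K2 = 260; K2/α21 = 260/1.63 = 160 < K1 = 251.
Since both are reversed, neither can invade when rare; the interior point is a saddle.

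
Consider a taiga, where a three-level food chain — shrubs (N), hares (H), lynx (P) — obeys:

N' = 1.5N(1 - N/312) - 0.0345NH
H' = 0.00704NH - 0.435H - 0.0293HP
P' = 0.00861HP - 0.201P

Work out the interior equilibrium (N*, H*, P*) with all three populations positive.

From dP/dt = 0: 0.00861H* = 0.201, so H* = 23.3.
From dN/dt = 0: 1.5(1 - N*/312) = 0.0345·23.3, giving N* = 312·(1 - 0.537) = 144.
From dH/dt = 0: 0.00704·144 - 0.435 = 0.0293P*, so P* = 0.582/0.0293 = 19.9.

N* ≈ 144, H* ≈ 23.3, P* ≈ 19.9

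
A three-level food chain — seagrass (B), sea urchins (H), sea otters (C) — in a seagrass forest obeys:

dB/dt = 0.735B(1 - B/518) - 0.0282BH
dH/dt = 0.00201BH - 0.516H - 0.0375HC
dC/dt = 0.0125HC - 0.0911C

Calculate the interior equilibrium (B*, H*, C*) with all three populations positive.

From dC/dt = 0: 0.0125H* = 0.0911, so H* = 7.29.
From dB/dt = 0: 0.735(1 - B*/518) = 0.0282·7.29, giving B* = 518·(1 - 0.28) = 373.
From dH/dt = 0: 0.00201·373 - 0.516 = 0.0375C*, so C* = 0.234/0.0375 = 6.24.

B* ≈ 373, H* ≈ 7.29, C* ≈ 6.24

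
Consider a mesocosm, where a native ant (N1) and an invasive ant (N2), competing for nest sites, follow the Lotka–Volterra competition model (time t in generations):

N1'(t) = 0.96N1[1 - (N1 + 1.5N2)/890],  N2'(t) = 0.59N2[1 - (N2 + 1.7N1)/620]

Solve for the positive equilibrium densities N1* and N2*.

N1* ≈ 25.8, N2* ≈ 576

Setting both brackets to zero gives the nullclines N1 + 1.5N2 = 890 and 1.7N1 + N2 = 620.
Substituting N2 = 620 - 1.7N1 into the first: N1(1 - 1.5·1.7) = 890 - 1.5·620.
So N1* = -40/-1.55 = 25.8, and then N2* = 620 - 1.7·25.8 = 576.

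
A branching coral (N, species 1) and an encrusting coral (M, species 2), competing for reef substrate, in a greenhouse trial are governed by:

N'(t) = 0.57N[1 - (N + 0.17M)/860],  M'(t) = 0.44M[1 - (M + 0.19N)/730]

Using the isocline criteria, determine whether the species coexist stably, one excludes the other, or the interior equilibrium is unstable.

stable coexistence

Compare the nullcline intercepts: K1/α12 = 860/0.17 = 5060 > K2 = 730; K2/α21 = 730/0.19 = 3840 > K1 = 860.
Since both inequalities hold, each species can invade when rare, so the interior equilibrium is stable.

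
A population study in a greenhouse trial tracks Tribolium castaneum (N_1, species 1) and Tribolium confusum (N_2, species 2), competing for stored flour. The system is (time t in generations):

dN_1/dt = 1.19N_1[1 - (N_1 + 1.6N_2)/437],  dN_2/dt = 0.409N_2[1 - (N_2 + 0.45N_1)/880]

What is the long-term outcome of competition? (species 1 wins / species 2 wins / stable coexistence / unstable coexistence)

Compare the nullcline intercepts: K1/α12 = 437/1.6 = 273 < K2 = 880; K2/α21 = 880/0.45 = 1960 > K1 = 437.
Since the inequalities point opposite ways, species 2 can invade but species 1 cannot.

species 2 excludes species 1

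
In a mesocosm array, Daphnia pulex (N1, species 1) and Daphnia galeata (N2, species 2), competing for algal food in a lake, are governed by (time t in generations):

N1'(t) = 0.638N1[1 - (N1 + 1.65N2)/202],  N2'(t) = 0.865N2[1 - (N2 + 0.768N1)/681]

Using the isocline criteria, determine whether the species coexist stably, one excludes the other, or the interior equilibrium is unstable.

species 2 excludes species 1

Compare the nullcline intercepts: K1/α12 = 202/1.65 = 122 < K2 = 681; K2/α21 = 681/0.768 = 887 > K1 = 202.
Since the inequalities point opposite ways, species 2 can invade but species 1 cannot.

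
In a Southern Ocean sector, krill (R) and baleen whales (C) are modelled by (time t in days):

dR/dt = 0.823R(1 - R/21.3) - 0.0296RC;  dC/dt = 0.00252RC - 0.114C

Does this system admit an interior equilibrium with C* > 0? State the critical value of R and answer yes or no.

The predator equation gives dC/dt > 0 only when R > 0.114/0.00252 = 45.2.
Without the predator, R → K = 21.3. Since 21.3 < 45.2, the predator cannot invade.

Threshold R = 45.2; K < 45.2, so no, the predator goes extinct.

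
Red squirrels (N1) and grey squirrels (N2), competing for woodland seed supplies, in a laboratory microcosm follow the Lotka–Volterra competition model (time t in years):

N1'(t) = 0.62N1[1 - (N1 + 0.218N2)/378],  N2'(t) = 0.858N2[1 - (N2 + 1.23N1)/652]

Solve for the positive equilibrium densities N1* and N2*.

N1* ≈ 322, N2* ≈ 256

Setting both brackets to zero gives the nullclines N1 + 0.218N2 = 378 and 1.23N1 + N2 = 652.
Substituting N2 = 652 - 1.23N1 into the first: N1(1 - 0.218·1.23) = 378 - 0.218·652.
So N1* = 236/0.732 = 322, and then N2* = 652 - 1.23·322 = 256.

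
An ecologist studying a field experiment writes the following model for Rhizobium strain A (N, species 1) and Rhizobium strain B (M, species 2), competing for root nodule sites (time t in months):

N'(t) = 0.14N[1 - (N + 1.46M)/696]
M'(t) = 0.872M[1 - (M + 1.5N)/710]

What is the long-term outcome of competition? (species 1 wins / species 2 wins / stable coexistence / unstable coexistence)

Compare the nullcline intercepts: K1/α12 = 696/1.46 = 477 < K2 = 710; K2/α21 = 710/1.5 = 473 < K1 = 696.
Since both are reversed, neither can invade when rare; the interior point is a saddle.

unstable coexistence (outcome depends on initial conditions)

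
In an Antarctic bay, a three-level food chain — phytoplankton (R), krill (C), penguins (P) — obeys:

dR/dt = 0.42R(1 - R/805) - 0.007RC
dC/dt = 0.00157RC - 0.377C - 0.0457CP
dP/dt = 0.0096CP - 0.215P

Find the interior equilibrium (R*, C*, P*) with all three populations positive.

R* ≈ 505, C* ≈ 22.4, P* ≈ 9.08

From dP/dt = 0: 0.0096C* = 0.215, so C* = 22.4.
From dR/dt = 0: 0.42(1 - R*/805) = 0.007·22.4, giving R* = 805·(1 - 0.373) = 505.
From dC/dt = 0: 0.00157·505 - 0.377 = 0.0457P*, so P* = 0.415/0.0457 = 9.08.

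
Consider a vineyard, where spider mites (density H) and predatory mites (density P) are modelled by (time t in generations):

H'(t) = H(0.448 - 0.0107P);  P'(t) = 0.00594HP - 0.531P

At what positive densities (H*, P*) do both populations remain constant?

H* ≈ 89.4, P* ≈ 41.9

Set dP/dt = 0 with P > 0: 0.00594H - 0.531 = 0, so H* = 0.531/0.00594 = 89.4.
Set dH/dt = 0 with H > 0: 0.448 - 0.0107P = 0, so P* = 0.448/0.0107 = 41.9.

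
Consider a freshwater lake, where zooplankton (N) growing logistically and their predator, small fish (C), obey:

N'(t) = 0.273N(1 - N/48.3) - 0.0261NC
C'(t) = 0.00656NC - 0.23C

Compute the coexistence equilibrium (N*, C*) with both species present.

N* ≈ 35.1, C* ≈ 2.87

From dC/dt = 0 with C > 0: 0.00656N* = 0.23, so N* = 35.1.
Substitute into dN/dt = 0: 0.273(1 - 35.1/48.3) = 0.0261C*.
The bracket is 0.274, giving C* = 0.0748/0.0261 = 2.87.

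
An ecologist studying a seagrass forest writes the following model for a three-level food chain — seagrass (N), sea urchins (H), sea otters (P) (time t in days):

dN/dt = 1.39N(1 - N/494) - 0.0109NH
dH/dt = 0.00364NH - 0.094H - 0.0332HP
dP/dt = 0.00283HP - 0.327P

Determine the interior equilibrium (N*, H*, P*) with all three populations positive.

N* ≈ 46.4, H* ≈ 116, P* ≈ 2.25

From dP/dt = 0: 0.00283H* = 0.327, so H* = 116.
From dN/dt = 0: 1.39(1 - N*/494) = 0.0109·116, giving N* = 494·(1 - 0.906) = 46.4.
From dH/dt = 0: 0.00364·46.4 - 0.094 = 0.0332P*, so P* = 0.0749/0.0332 = 2.25.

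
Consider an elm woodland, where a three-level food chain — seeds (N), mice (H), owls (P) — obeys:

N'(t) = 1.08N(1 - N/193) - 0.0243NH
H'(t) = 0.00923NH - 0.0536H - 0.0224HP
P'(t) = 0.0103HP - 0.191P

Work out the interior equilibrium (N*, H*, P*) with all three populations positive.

From dP/dt = 0: 0.0103H* = 0.191, so H* = 18.5.
From dN/dt = 0: 1.08(1 - N*/193) = 0.0243·18.5, giving N* = 193·(1 - 0.417) = 112.
From dH/dt = 0: 0.00923·112 - 0.0536 = 0.0224P*, so P* = 0.985/0.0224 = 44.

N* ≈ 112, H* ≈ 18.5, P* ≈ 44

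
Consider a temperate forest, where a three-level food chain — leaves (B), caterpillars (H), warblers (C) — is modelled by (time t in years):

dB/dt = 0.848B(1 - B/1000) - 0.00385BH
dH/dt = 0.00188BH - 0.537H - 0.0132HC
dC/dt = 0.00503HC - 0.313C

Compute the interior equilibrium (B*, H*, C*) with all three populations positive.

From dC/dt = 0: 0.00503H* = 0.313, so H* = 62.2.
From dB/dt = 0: 0.848(1 - B*/1000) = 0.00385·62.2, giving B* = 1000·(1 - 0.283) = 717.
From dH/dt = 0: 0.00188·717 - 0.537 = 0.0132C*, so C* = 0.812/0.0132 = 61.5.

B* ≈ 717, H* ≈ 62.2, C* ≈ 61.5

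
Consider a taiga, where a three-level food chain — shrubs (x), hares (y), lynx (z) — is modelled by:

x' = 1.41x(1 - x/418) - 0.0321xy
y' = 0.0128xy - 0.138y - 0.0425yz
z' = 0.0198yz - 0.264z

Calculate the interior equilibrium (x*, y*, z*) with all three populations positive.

From dz/dt = 0: 0.0198y* = 0.264, so y* = 13.3.
From dx/dt = 0: 1.41(1 - x*/418) = 0.0321·13.3, giving x* = 418·(1 - 0.304) = 291.
From dy/dt = 0: 0.0128·291 - 0.138 = 0.0425z*, so z* = 3.59/0.0425 = 84.4.

x* ≈ 291, y* ≈ 13.3, z* ≈ 84.4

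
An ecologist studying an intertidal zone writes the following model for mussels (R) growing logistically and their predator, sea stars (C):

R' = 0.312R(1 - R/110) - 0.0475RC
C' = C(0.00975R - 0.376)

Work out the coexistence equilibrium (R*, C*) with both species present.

From dC/dt = 0 with C > 0: 0.00975R* = 0.376, so R* = 38.6.
Substitute into dR/dt = 0: 0.312(1 - 38.6/110) = 0.0475C*.
The bracket is 0.649, giving C* = 0.203/0.0475 = 4.27.

R* ≈ 38.6, C* ≈ 4.27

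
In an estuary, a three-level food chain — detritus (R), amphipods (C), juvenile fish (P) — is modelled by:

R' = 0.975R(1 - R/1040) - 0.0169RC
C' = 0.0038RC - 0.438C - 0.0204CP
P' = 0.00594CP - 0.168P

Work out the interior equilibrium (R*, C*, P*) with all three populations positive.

From dP/dt = 0: 0.00594C* = 0.168, so C* = 28.3.
From dR/dt = 0: 0.975(1 - R*/1040) = 0.0169·28.3, giving R* = 1040·(1 - 0.49) = 530.
From dC/dt = 0: 0.0038·530 - 0.438 = 0.0204P*, so P* = 1.58/0.0204 = 77.3.

R* ≈ 530, C* ≈ 28.3, P* ≈ 77.3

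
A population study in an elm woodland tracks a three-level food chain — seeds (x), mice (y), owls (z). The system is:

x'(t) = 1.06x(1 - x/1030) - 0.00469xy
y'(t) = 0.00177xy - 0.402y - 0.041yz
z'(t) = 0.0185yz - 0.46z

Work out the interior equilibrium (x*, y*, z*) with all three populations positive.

x* ≈ 917, y* ≈ 24.9, z* ≈ 29.8

From dz/dt = 0: 0.0185y* = 0.46, so y* = 24.9.
From dx/dt = 0: 1.06(1 - x*/1030) = 0.00469·24.9, giving x* = 1030·(1 - 0.11) = 917.
From dy/dt = 0: 0.00177·917 - 0.402 = 0.041z*, so z* = 1.22/0.041 = 29.8.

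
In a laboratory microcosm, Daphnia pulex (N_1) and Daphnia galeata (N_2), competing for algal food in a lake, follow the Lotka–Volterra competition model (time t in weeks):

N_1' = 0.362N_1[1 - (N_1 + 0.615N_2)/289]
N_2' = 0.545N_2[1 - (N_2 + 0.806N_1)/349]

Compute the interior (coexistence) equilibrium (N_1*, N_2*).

N_1* ≈ 147, N_2* ≈ 230

Setting both brackets to zero gives the nullclines N_1 + 0.615N_2 = 289 and 0.806N_1 + N_2 = 349.
Substituting N_2 = 349 - 0.806N_1 into the first: N_1(1 - 0.615·0.806) = 289 - 0.615·349.
So N_1* = 74.4/0.504 = 147, and then N_2* = 349 - 0.806·147 = 230.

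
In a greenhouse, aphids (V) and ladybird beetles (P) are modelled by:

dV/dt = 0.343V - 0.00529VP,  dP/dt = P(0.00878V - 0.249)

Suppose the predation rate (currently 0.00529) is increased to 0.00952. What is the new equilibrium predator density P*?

P* ≈ 36

At the interior fixed point, setting dV/dt = 0 with V > 0 fixes P* = (prey growth rate)/(VP coefficient) — independent of the other coefficients.
With the change, P* = 0.343/0.00952 = 36; it falls from 64.8.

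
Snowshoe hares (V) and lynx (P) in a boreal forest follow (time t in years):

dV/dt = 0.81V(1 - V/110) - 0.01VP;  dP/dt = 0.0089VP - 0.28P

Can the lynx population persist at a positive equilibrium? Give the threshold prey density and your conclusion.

The predator equation gives dP/dt > 0 only when V > 0.28/0.0089 = 31.5.
Without the predator, V → K = 110. Since 110 > 31.5, the predator can invade and persist.

Threshold V = 31.5; K > 31.5, so yes, the predator persists.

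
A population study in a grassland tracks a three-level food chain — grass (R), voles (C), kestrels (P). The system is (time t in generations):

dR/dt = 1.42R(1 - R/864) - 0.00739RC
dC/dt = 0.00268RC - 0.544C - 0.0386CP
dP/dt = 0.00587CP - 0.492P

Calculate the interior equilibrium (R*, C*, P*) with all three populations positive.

From dP/dt = 0: 0.00587C* = 0.492, so C* = 83.8.
From dR/dt = 0: 1.42(1 - R*/864) = 0.00739·83.8, giving R* = 864·(1 - 0.436) = 487.
From dC/dt = 0: 0.00268·487 - 0.544 = 0.0386P*, so P* = 0.761/0.0386 = 19.7.

R* ≈ 487, C* ≈ 83.8, P* ≈ 19.7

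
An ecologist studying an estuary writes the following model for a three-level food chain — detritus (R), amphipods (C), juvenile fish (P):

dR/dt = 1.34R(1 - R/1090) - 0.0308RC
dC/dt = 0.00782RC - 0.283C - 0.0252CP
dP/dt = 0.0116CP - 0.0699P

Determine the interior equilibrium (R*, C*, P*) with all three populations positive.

From dP/dt = 0: 0.0116C* = 0.0699, so C* = 6.03.
From dR/dt = 0: 1.34(1 - R*/1090) = 0.0308·6.03, giving R* = 1090·(1 - 0.139) = 939.
From dC/dt = 0: 0.00782·939 - 0.283 = 0.0252P*, so P* = 7.06/0.0252 = 280.

R* ≈ 939, C* ≈ 6.03, P* ≈ 280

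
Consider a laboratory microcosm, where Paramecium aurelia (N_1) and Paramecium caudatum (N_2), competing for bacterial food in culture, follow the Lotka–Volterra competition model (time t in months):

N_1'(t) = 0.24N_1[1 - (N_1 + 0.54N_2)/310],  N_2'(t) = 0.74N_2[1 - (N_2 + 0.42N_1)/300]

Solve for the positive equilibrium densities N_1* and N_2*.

N_1* ≈ 191, N_2* ≈ 220

Setting both brackets to zero gives the nullclines N_1 + 0.54N_2 = 310 and 0.42N_1 + N_2 = 300.
Substituting N_2 = 300 - 0.42N_1 into the first: N_1(1 - 0.54·0.42) = 310 - 0.54·300.
So N_1* = 148/0.773 = 191, and then N_2* = 300 - 0.42·191 = 220.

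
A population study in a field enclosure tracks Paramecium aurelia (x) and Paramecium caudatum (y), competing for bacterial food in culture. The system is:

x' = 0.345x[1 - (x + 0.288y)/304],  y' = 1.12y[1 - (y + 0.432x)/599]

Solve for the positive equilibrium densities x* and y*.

x* ≈ 150, y* ≈ 534

Setting both brackets to zero gives the nullclines x + 0.288y = 304 and 0.432x + y = 599.
Substituting y = 599 - 0.432x into the first: x(1 - 0.288·0.432) = 304 - 0.288·599.
So x* = 131/0.876 = 150, and then y* = 599 - 0.432·150 = 534.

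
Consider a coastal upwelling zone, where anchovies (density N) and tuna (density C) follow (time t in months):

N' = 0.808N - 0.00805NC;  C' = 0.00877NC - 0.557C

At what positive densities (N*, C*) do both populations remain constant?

N* ≈ 63.5, C* ≈ 100

Set dC/dt = 0 with C > 0: 0.00877N - 0.557 = 0, so N* = 0.557/0.00877 = 63.5.
Set dN/dt = 0 with N > 0: 0.808 - 0.00805C = 0, so C* = 0.808/0.00805 = 100.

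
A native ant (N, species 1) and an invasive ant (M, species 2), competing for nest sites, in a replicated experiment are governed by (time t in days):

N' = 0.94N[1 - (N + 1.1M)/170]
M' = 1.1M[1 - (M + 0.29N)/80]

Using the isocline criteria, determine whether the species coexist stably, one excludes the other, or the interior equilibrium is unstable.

Compare the nullcline intercepts: K1/α12 = 170/1.1 = 155 > K2 = 80; K2/α21 = 80/0.29 = 276 > K1 = 170.
Since both inequalities hold, each species can invade when rare, so the interior equilibrium is stable.

stable coexistence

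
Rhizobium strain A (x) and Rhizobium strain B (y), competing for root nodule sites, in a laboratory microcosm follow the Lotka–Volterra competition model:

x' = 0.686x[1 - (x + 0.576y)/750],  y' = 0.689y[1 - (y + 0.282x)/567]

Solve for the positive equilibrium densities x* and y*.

Setting both brackets to zero gives the nullclines x + 0.576y = 750 and 0.282x + y = 567.
Substituting y = 567 - 0.282x into the first: x(1 - 0.576·0.282) = 750 - 0.576·567.
So x* = 423/0.838 = 506, and then y* = 567 - 0.282·506 = 424.

x* ≈ 506, y* ≈ 424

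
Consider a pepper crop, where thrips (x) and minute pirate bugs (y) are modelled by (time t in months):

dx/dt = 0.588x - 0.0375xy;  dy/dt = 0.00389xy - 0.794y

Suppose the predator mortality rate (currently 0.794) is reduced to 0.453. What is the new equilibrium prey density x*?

At the interior fixed point, setting dy/dt = 0 with y > 0 fixes x* = (predator death rate)/(xy coefficient) — independent of the other coefficients.
With the change, x* = 0.453/0.00389 = 116; it falls from 204.

x* ≈ 116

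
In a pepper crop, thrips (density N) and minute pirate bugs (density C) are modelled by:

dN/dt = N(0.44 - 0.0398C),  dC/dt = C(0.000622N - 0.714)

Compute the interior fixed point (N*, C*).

Set dC/dt = 0 with C > 0: 0.000622N - 0.714 = 0, so N* = 0.714/0.000622 = 1150.
Set dN/dt = 0 with N > 0: 0.44 - 0.0398C = 0, so C* = 0.44/0.0398 = 11.1.

N* ≈ 1150, C* ≈ 11.1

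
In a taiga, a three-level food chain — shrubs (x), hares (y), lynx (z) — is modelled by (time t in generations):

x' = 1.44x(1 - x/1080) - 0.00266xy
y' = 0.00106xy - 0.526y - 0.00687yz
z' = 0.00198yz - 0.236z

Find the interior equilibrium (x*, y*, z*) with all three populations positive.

x* ≈ 842, y* ≈ 119, z* ≈ 53.4

From dz/dt = 0: 0.00198y* = 0.236, so y* = 119.
From dx/dt = 0: 1.44(1 - x*/1080) = 0.00266·119, giving x* = 1080·(1 - 0.22) = 842.
From dy/dt = 0: 0.00106·842 - 0.526 = 0.00687z*, so z* = 0.367/0.00687 = 53.4.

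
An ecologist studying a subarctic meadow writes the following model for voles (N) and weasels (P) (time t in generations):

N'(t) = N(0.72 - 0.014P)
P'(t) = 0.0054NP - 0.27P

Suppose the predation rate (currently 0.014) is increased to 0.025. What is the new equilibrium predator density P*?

At the interior fixed point, setting dN/dt = 0 with N > 0 fixes P* = (prey growth rate)/(NP coefficient) — independent of the other coefficients.
With the change, P* = 0.72/0.025 = 28.8; it falls from 51.4.

P* ≈ 28.8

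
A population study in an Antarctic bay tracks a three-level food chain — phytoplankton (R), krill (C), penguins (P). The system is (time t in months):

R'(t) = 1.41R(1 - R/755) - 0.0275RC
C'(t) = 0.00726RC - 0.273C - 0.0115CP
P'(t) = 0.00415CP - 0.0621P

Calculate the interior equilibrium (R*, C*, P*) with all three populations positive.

From dP/dt = 0: 0.00415C* = 0.0621, so C* = 15.
From dR/dt = 0: 1.41(1 - R*/755) = 0.0275·15, giving R* = 755·(1 - 0.292) = 535.
From dC/dt = 0: 0.00726·535 - 0.273 = 0.0115P*, so P* = 3.61/0.0115 = 314.

R* ≈ 535, C* ≈ 15, P* ≈ 314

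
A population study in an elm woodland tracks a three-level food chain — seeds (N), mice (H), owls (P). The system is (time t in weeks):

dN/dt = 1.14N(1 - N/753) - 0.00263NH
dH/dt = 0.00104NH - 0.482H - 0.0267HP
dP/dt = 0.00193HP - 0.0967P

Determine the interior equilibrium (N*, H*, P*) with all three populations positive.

N* ≈ 666, H* ≈ 50.1, P* ≈ 7.89

From dP/dt = 0: 0.00193H* = 0.0967, so H* = 50.1.
From dN/dt = 0: 1.14(1 - N*/753) = 0.00263·50.1, giving N* = 753·(1 - 0.116) = 666.
From dH/dt = 0: 0.00104·666 - 0.482 = 0.0267P*, so P* = 0.211/0.0267 = 7.89.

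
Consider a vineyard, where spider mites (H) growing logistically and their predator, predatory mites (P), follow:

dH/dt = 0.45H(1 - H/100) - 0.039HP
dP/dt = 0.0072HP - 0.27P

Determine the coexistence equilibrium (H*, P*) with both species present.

From dP/dt = 0 with P > 0: 0.0072H* = 0.27, so H* = 37.5.
Substitute into dH/dt = 0: 0.45(1 - 37.5/100) = 0.039P*.
The bracket is 0.625, giving P* = 0.281/0.039 = 7.21.

H* ≈ 37.5, P* ≈ 7.21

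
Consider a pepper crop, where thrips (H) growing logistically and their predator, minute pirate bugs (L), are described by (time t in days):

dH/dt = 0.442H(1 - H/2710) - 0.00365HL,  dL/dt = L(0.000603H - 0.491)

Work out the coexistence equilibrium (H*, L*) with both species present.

From dL/dt = 0 with L > 0: 0.000603H* = 0.491, so H* = 814.
Substitute into dH/dt = 0: 0.442(1 - 814/2710) = 0.00365L*.
The bracket is 0.7, giving L* = 0.309/0.00365 = 84.7.

H* ≈ 814, L* ≈ 84.7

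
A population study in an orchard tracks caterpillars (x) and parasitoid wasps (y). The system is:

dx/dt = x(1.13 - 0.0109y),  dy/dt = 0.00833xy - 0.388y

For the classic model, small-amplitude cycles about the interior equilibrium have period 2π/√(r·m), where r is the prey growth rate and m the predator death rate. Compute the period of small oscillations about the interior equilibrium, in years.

T ≈ 9.49 years

Here r = 1.13 and m = 0.388, so r·m = 0.438.
ω = √0.438 = 0.662 per year, hence T = 2π/ω ≈ 9.49 years.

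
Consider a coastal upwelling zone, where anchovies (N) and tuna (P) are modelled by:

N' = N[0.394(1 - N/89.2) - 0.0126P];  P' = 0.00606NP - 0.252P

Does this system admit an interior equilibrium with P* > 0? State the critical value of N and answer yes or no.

The predator equation gives dP/dt > 0 only when N > 0.252/0.00606 = 41.6.
Without the predator, N → K = 89.2. Since 89.2 > 41.6, the predator can invade and persist.

Threshold N = 41.6; K > 41.6, so yes, the predator persists.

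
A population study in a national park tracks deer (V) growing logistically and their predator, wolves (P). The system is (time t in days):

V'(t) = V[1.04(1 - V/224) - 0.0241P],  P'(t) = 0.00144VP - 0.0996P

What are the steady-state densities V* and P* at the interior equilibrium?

From dP/dt = 0 with P > 0: 0.00144V* = 0.0996, so V* = 69.2.
Substitute into dV/dt = 0: 1.04(1 - 69.2/224) = 0.0241P*.
The bracket is 0.691, giving P* = 0.719/0.0241 = 29.8.

V* ≈ 69.2, P* ≈ 29.8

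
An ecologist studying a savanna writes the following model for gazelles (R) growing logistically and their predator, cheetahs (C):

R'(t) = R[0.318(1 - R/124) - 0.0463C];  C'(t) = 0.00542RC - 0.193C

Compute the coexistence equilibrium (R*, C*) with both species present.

From dC/dt = 0 with C > 0: 0.00542R* = 0.193, so R* = 35.6.
Substitute into dR/dt = 0: 0.318(1 - 35.6/124) = 0.0463C*.
The bracket is 0.713, giving C* = 0.227/0.0463 = 4.9.

R* ≈ 35.6, C* ≈ 4.9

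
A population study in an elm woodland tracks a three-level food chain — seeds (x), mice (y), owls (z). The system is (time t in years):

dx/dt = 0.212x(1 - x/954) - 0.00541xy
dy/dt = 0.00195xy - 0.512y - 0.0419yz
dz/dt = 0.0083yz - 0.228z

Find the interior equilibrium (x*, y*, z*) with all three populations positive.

x* ≈ 285, y* ≈ 27.5, z* ≈ 1.06

From dz/dt = 0: 0.0083y* = 0.228, so y* = 27.5.
From dx/dt = 0: 0.212(1 - x*/954) = 0.00541·27.5, giving x* = 954·(1 - 0.701) = 285.
From dy/dt = 0: 0.00195·285 - 0.512 = 0.0419z*, so z* = 0.0442/0.0419 = 1.06.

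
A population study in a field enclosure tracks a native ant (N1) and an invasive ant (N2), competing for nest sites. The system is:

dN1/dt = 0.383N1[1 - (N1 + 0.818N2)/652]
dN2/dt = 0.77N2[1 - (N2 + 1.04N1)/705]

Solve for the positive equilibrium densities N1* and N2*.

N1* ≈ 504, N2* ≈ 180

Setting both brackets to zero gives the nullclines N1 + 0.818N2 = 652 and 1.04N1 + N2 = 705.
Substituting N2 = 705 - 1.04N1 into the first: N1(1 - 0.818·1.04) = 652 - 0.818·705.
So N1* = 75.3/0.149 = 504, and then N2* = 705 - 1.04·504 = 180.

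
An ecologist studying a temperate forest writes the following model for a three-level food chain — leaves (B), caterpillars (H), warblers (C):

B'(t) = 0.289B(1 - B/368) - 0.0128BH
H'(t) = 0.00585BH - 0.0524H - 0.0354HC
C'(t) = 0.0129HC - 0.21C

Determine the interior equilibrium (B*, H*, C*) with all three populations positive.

B* ≈ 103, H* ≈ 16.3, C* ≈ 15.5

From dC/dt = 0: 0.0129H* = 0.21, so H* = 16.3.
From dB/dt = 0: 0.289(1 - B*/368) = 0.0128·16.3, giving B* = 368·(1 - 0.721) = 103.
From dH/dt = 0: 0.00585·103 - 0.0524 = 0.0354C*, so C* = 0.548/0.0354 = 15.5.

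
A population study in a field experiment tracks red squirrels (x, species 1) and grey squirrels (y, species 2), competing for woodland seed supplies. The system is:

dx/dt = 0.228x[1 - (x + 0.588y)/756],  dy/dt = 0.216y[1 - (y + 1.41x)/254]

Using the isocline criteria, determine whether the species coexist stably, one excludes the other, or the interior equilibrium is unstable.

Compare the nullcline intercepts: K1/α12 = 756/0.588 = 1290 > K2 = 254; K2/α21 = 254/1.41 = 180 < K1 = 756.
Since the inequalities point opposite ways, species 1 can invade but species 2 cannot.

species 1 excludes species 2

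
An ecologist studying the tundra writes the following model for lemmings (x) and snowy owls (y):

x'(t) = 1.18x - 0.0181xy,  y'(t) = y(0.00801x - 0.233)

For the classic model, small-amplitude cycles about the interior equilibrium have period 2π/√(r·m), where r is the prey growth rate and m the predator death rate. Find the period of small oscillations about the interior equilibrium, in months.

T ≈ 12 months

Here r = 1.18 and m = 0.233, so r·m = 0.275.
ω = √0.275 = 0.524 per month, hence T = 2π/ω ≈ 12 months.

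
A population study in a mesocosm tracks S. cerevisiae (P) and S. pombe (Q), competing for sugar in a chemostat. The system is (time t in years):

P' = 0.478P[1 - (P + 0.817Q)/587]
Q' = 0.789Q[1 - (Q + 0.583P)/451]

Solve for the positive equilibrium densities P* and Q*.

Setting both brackets to zero gives the nullclines P + 0.817Q = 587 and 0.583P + Q = 451.
Substituting Q = 451 - 0.583P into the first: P(1 - 0.817·0.583) = 587 - 0.817·451.
So P* = 219/0.524 = 417, and then Q* = 451 - 0.583·417 = 208.

P* ≈ 417, Q* ≈ 208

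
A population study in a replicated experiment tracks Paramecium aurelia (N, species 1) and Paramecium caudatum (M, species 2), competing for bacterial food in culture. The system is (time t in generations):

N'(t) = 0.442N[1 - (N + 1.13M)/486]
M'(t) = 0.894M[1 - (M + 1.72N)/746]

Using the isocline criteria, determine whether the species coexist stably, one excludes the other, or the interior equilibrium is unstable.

Compare the nullcline intercepts: K1/α12 = 486/1.13 = 430 < K2 = 746; K2/α21 = 746/1.72 = 434 < K1 = 486.
Since both are reversed, neither can invade when rare; the interior point is a saddle.

unstable coexistence (outcome depends on initial conditions)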